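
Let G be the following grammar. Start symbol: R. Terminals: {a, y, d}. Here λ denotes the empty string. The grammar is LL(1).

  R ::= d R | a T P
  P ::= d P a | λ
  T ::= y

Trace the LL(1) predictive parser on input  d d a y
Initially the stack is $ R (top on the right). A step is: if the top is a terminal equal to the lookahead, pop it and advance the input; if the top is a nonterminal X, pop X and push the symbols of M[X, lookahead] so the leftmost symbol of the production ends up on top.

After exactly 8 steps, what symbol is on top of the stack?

step 1: stack=$ R  input=d d a y $  — expand R ::= d R
step 2: stack=$ R d  input=d d a y $  — match d
step 3: stack=$ R  input=d a y $  — expand R ::= d R
step 4: stack=$ R d  input=d a y $  — match d
step 5: stack=$ R  input=a y $  — expand R ::= a T P
step 6: stack=$ P T a  input=a y $  — match a
step 7: stack=$ P T  input=y $  — expand T ::= y
step 8: stack=$ P y  input=y $  — match y
Stack after step 8: $ P (top = P).

P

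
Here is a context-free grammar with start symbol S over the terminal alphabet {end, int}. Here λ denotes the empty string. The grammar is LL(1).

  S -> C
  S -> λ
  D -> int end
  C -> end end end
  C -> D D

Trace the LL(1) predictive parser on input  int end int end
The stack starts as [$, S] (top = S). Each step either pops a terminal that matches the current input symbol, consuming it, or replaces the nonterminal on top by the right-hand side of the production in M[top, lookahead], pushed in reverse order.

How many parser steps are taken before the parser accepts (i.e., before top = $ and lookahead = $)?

step 1: stack=$ S  input=int end int end $  — expand S -> C
step 2: stack=$ C  input=int end int end $  — expand C -> D D
step 3: stack=$ D D  input=int end int end $  — expand D -> int end
step 4: stack=$ D end int  input=int end int end $  — match int
step 5: stack=$ D end  input=end int end $  — match end
step 6: stack=$ D  input=int end $  — expand D -> int end
step 7: stack=$ end int  input=int end $  — match int
step 8: stack=$ end  input=end $  — match end
Accept reached after 8 steps.

8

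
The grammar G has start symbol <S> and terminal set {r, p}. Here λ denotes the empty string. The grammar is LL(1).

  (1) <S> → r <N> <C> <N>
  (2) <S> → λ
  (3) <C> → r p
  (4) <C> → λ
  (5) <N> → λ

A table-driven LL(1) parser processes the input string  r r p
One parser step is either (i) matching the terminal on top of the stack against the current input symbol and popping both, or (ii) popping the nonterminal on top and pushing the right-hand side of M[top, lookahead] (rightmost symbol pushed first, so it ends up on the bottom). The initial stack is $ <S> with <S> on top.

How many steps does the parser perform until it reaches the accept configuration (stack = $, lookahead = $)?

7

     Stack            Input    Action
  1  $ <S>            r r p $  expand <S> → r <N> <C> <N>
  2  $ <N> <C> <N> r  r r p $  match r
  3  $ <N> <C> <N>    r p $    expand <N> → λ
  4  $ <N> <C>        r p $    expand <C> → r p
  5  $ <N> p r        r p $    match r
  6  $ <N> p          p $      match p
  7  $ <N>            $        expand <N> → λ
Accept reached after 7 steps.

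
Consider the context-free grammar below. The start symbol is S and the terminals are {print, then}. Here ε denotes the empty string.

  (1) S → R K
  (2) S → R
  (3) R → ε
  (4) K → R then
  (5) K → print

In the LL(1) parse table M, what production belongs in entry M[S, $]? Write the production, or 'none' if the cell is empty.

S → R

FIRST(R) = {ε}
FIRST(K) = {print, then}  (via R then)
FIRST(S) = {ε, print, then}  (via R K, R)
FOLLOW(S) includes $ since S is the start symbol.
FOLLOW(S): S appears on no right-hand side. Thus FOLLOW(S) = {$}.
For S → R K: FIRST(R K) = {print, then}, so it goes in M[S, t] for t ∈ {print, then}.
For S → R: FIRST(R) = {ε}, so it goes in M[S, t] for t ∈ {}; since ε ∈ FIRST, also for every t ∈ FOLLOW(S) = {$}.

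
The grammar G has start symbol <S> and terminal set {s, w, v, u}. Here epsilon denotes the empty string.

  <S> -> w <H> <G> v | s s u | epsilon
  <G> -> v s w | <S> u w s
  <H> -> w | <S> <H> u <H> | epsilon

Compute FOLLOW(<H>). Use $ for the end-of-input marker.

{s, u, v, w}

FIRST(<S>): from <S>->w <H> <G> v we get {w}; from <S>->s s u we get {s}; from <S>->epsilon we get {epsilon}. So FIRST(<S>) = {epsilon, s, w}.
FIRST(<G>): from <G>->v s w we get {v}; from <G>-><S> u w s we get {s, u, w}. So FIRST(<G>) = {s, u, v, w}.
FIRST(<H>): from <H>->w we get {w}; from <H>-><S> <H> u <H> we get {s, u, w}; from <H>->epsilon we get {epsilon}. So FIRST(<H>) = {epsilon, s, u, w}.
FOLLOW(<S>) includes $ since <S> is the start symbol.
FOLLOW(<S>): in <G>-><S> u w s, <S> is followed by u w s with FIRST {u}; in <H>-><S> <H> u <H>, <S> is followed by <H> u <H> with FIRST {s, u, w}. Thus FOLLOW(<S>) = {$, s, u, w}.
FOLLOW(<G>): in <S>->w <H> <G> v, <G> is followed by v with FIRST {v}. Thus FOLLOW(<G>) = {v}.
FOLLOW(<H>): in <S>->w <H> <G> v, <H> is followed by <G> v with FIRST {s, u, v, w}; in <H>-><S> <H> u <H> (occurrence 1), <H> is followed by u <H> with FIRST {u}; in <H>-><S> <H> u <H> (occurrence 2), the suffix after <H> is empty (adds nothing new). Thus FOLLOW(<H>) = {s, u, v, w}.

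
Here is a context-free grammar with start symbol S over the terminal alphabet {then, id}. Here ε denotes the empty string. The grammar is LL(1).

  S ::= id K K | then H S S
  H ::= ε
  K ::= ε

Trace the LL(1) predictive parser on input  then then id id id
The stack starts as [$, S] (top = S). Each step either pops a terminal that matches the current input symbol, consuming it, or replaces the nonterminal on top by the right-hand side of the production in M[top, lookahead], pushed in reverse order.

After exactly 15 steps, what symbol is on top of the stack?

id

      Stack           Input                 Action
   1  $ S             then then id id id $  expand S ::= then H S S
   2  $ S S H then    then then id id id $  match then
   3  $ S S H         then id id id $       expand H ::= ε
   4  $ S S           then id id id $       expand S ::= then H S S
   5  $ S S S H then  then id id id $       match then
   6  $ S S S H       id id id $            expand H ::= ε
   7  $ S S S         id id id $            expand S ::= id K K
   8  $ S S K K id    id id id $            match id
   9  $ S S K K       id id $               expand K ::= ε
  10  $ S S K         id id $               expand K ::= ε
  11  $ S S           id id $               expand S ::= id K K
  12  $ S K K id      id id $               match id
  13  $ S K K         id $                  expand K ::= ε
  14  $ S K           id $                  expand K ::= ε
  15  $ S             id $                  expand S ::= id K K
Stack after step 15: $ K K id (top = id).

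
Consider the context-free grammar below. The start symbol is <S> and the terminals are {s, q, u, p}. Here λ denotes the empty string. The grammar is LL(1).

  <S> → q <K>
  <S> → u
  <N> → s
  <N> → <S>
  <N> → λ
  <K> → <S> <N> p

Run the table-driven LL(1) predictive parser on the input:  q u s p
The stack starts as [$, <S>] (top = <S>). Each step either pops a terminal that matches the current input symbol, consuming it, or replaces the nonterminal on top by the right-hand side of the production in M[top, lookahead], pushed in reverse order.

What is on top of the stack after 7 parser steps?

step 1: stack=$ <S>  input=q u s p $  — expand <S> → q <K>
step 2: stack=$ <K> q  input=q u s p $  — match q
step 3: stack=$ <K>  input=u s p $  — expand <K> → <S> <N> p
step 4: stack=$ p <N> <S>  input=u s p $  — expand <S> → u
step 5: stack=$ p <N> u  input=u s p $  — match u
step 6: stack=$ p <N>  input=s p $  — expand <N> → s
step 7: stack=$ p s  input=s p $  — match s
Stack after step 7: $ p (top = p).

p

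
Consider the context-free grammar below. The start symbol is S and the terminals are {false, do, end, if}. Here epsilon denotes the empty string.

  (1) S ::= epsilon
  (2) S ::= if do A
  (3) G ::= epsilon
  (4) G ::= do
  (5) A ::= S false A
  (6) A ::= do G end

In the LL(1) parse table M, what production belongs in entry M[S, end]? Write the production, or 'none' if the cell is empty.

none

FIRST(S): from S::=epsilon we get {epsilon}; from S::=if do A we get {if}. So FIRST(S) = {epsilon, if}.
FIRST(G): from G::=epsilon we get {epsilon}; from G::=do we get {do}. So FIRST(G) = {epsilon, do}.
FIRST(A): from A::=S false A we get {false, if}; from A::=do G end we get {do}. So FIRST(A) = {do, false, if}.
FOLLOW(S) includes $ since S is the start symbol.
FOLLOW(S): in A::=S false A, S is followed by false A with FIRST {false}. Thus FOLLOW(S) = {$, false}.
For S ::= epsilon: FIRST(epsilon) = {epsilon}, so it goes in M[S, t] for t ∈ {}; since epsilon ∈ FIRST, also for every t ∈ FOLLOW(S) = {$, false}.
For S ::= if do A: FIRST(if do A) = {if}, so it goes in M[S, t] for t ∈ {if}.
None of these place a production in M[S, end].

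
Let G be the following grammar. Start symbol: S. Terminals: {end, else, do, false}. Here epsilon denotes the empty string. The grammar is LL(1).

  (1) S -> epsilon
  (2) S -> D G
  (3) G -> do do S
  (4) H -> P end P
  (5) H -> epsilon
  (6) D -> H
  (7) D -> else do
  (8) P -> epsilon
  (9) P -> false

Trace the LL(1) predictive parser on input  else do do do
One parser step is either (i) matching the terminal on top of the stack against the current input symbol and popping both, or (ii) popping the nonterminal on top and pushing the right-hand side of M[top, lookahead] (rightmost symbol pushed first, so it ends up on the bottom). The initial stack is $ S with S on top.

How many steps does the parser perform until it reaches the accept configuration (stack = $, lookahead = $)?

     Stack        Input            Action
  1  $ S          else do do do $  expand S -> D G
  2  $ G D        else do do do $  expand D -> else do
  3  $ G do else  else do do do $  match else
  4  $ G do       do do do $       match do
  5  $ G          do do $          expand G -> do do S
  6  $ S do do    do do $          match do
  7  $ S do       do $             match do
  8  $ S          $                expand S -> epsilon
Accept reached after 8 steps.

8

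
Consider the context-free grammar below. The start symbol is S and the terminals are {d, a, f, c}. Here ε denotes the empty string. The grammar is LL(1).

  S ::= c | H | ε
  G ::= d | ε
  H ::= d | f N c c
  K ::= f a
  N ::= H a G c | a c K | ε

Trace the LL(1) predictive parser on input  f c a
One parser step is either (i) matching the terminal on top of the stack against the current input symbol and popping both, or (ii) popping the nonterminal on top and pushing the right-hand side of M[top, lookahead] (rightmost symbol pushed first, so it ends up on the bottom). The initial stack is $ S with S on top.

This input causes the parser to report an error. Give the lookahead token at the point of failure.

step 1: stack=$ S  input=f c a $  — expand S ::= H
step 2: stack=$ H  input=f c a $  — expand H ::= f N c c
step 3: stack=$ c c N f  input=f c a $  — match f
step 4: stack=$ c c N  input=c a $  — expand N ::= ε
step 5: stack=$ c c  input=c a $  — match c
step 6: stack=$ c  input=a $  — error: top is terminal c but lookahead is a

a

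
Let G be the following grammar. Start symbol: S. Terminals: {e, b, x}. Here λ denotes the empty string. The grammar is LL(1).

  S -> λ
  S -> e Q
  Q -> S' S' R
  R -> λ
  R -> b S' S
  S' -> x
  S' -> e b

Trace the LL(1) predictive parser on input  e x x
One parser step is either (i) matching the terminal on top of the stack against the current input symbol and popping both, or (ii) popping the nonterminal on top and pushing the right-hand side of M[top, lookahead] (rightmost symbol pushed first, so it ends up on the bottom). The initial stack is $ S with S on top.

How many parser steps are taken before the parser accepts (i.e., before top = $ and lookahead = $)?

step 1: stack=$ S  input=e x x $  — expand S -> e Q
step 2: stack=$ Q e  input=e x x $  — match e
step 3: stack=$ Q  input=x x $  — expand Q -> S' S' R
step 4: stack=$ R S' S'  input=x x $  — expand S' -> x
step 5: stack=$ R S' x  input=x x $  — match x
step 6: stack=$ R S'  input=x $  — expand S' -> x
step 7: stack=$ R x  input=x $  — match x
step 8: stack=$ R  input=$  — expand R -> λ
Accept reached after 8 steps.

8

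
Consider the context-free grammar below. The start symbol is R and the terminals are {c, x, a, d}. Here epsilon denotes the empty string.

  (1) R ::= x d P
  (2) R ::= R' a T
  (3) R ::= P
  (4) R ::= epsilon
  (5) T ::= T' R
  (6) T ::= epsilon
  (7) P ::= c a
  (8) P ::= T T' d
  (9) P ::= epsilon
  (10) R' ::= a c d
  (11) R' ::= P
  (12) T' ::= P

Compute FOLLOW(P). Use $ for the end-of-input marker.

FIRST(R): from R::=x d P we get {x}; from R::=R' a T we get {a, c, d, x}; from R::=P we get {epsilon, a, c, d, x}; from R::=epsilon we get {epsilon}. So FIRST(R) = {epsilon, a, c, d, x}.
FIRST(T): from T::=T' R we get {epsilon, a, c, d, x}; from T::=epsilon we get {epsilon}. So FIRST(T) = {epsilon, a, c, d, x}.
FIRST(P): from P::=c a we get {c}; from P::=T T' d we get {a, c, d, x}; from P::=epsilon we get {epsilon}. So FIRST(P) = {epsilon, a, c, d, x}.
FIRST(R'): from R'::=a c d we get {a}; from R'::=P we get {epsilon, a, c, d, x}. So FIRST(R') = {epsilon, a, c, d, x}.
FIRST(T'): from T'::=P we get {epsilon, a, c, d, x}. So FIRST(T') = {epsilon, a, c, d, x}.
FOLLOW(R) includes $ since R is the start symbol.
FOLLOW(R'): in R::=R' a T, R' is followed by a T with FIRST {a}. Thus FOLLOW(R') = {a}.
FOLLOW(R): in T::=T' R, the suffix after R is empty, so FOLLOW(R) ⊇ FOLLOW(T) = {$, a, c, d, x}. Thus FOLLOW(R) = {$, a, c, d, x}.
FOLLOW(T): in R::=R' a T, the suffix after T is empty, so FOLLOW(T) ⊇ FOLLOW(R) = {$, a, c, d, x}; in P::=T T' d, T is followed by T' d with FIRST {a, c, d, x}. Thus FOLLOW(T) = {$, a, c, d, x}.
FOLLOW(T'): in T::=T' R, T' is followed by R with FIRST {epsilon, a, c, d, x}; in T::=T' R, the suffix after T' is nullable, so FOLLOW(T') ⊇ FOLLOW(T) = {$, a, c, d, x}; in P::=T T' d, T' is followed by d with FIRST {d}. Thus FOLLOW(T') = {$, a, c, d, x}.
FOLLOW(P): in R::=x d P, the suffix after P is empty, so FOLLOW(P) ⊇ FOLLOW(R) = {$, a, c, d, x}; in R::=P, the suffix after P is empty, so FOLLOW(P) ⊇ FOLLOW(R) = {$, a, c, d, x}; in R'::=P, the suffix after P is empty, so FOLLOW(P) ⊇ FOLLOW(R') = {a}; in T'::=P, the suffix after P is empty, so FOLLOW(P) ⊇ FOLLOW(T') = {$, a, c, d, x}. Thus FOLLOW(P) = {$, a, c, d, x}.

{$, a, c, d, x}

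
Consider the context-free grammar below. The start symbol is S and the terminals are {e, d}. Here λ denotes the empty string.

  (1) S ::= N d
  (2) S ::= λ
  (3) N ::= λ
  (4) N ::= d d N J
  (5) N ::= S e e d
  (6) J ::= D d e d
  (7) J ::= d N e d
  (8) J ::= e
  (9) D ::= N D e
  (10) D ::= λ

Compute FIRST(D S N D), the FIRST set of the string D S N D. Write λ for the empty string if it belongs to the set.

{λ, d, e}

FIRST(S): from S::=N d we get {d, e}; from S::=λ we get {λ}. So FIRST(S) = {λ, d, e}.
FIRST(N): from N::=λ we get {λ}; from N::=d d N J we get {d}; from N::=S e e d we get {d, e}. So FIRST(N) = {λ, d, e}.
FIRST(D): from D::=N D e we get {d, e}; from D::=λ we get {λ}. So FIRST(D) = {λ, d, e}.
FIRST(J): from J::=D d e d we get {d, e}; from J::=d N e d we get {d}; from J::=e we get {e}. So FIRST(J) = {d, e}.
FIRST(D S N D): take FIRST of each symbol in turn, carrying on past any symbol whose FIRST contains λ; result {λ, d, e}.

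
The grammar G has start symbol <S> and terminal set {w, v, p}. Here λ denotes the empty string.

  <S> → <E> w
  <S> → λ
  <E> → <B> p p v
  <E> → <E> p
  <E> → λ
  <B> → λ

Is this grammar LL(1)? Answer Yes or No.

FIRST(<S>) = {λ, p, w}
FIRST(<E>) = {λ, p}
FIRST(<B>) = {λ}
FOLLOW(<S>) = {$}
FOLLOW(<E>) = {p, w}
FOLLOW(<B>) = {p}
Cell M[<E>, p] receives both <E> → <B> p p v and <E> → <E> p and <E> → λ — the grammar is not LL(1).

No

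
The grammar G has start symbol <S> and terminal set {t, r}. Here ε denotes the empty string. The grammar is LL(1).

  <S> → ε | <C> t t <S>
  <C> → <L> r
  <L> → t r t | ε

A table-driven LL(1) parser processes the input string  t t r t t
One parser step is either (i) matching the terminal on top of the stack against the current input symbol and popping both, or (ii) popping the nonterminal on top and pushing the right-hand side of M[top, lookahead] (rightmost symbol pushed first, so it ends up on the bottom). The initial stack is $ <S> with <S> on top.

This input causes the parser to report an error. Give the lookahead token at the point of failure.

step 1: stack=$ <S>  input=t t r t t $  — expand <S> → <C> t t <S>
step 2: stack=$ <S> t t <C>  input=t t r t t $  — expand <C> → <L> r
step 3: stack=$ <S> t t r <L>  input=t t r t t $  — expand <L> → t r t
step 4: stack=$ <S> t t r t r t  input=t t r t t $  — match t
step 5: stack=$ <S> t t r t r  input=t r t t $  — error: top is terminal r but lookahead is t

t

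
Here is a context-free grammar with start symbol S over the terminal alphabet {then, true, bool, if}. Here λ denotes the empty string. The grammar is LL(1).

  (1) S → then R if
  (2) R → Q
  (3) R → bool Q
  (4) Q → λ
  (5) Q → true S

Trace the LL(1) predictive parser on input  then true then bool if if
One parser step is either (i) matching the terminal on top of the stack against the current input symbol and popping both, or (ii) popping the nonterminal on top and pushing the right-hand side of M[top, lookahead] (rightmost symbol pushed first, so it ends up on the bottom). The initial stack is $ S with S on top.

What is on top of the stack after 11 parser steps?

step 1: stack=$ S  input=then true then bool if if $  — expand S → then R if
step 2: stack=$ if R then  input=then true then bool if if $  — match then
step 3: stack=$ if R  input=true then bool if if $  — expand R → Q
step 4: stack=$ if Q  input=true then bool if if $  — expand Q → true S
step 5: stack=$ if S true  input=true then bool if if $  — match true
step 6: stack=$ if S  input=then bool if if $  — expand S → then R if
step 7: stack=$ if if R then  input=then bool if if $  — match then
step 8: stack=$ if if R  input=bool if if $  — expand R → bool Q
step 9: stack=$ if if Q bool  input=bool if if $  — match bool
step 10: stack=$ if if Q  input=if if $  — expand Q → λ
step 11: stack=$ if if  input=if if $  — match if
Stack after step 11: $ if (top = if).

if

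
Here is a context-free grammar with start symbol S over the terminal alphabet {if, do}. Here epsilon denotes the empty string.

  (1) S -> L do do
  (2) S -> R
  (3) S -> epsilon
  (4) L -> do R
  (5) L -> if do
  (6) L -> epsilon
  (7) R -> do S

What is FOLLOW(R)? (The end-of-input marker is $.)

FIRST(L) = {epsilon, do, if}
FIRST(R) = {do}
FIRST(S) = {epsilon, do, if}  (via L do do, R)
FOLLOW(S) includes $ since S is the start symbol.
FOLLOW(L): in S->L do do, L is followed by do do with FIRST {do}. Thus FOLLOW(L) = {do}.
FOLLOW(S): in R->do S, the suffix after S is empty, so FOLLOW(S) ⊇ FOLLOW(R) = {$, do}. Thus FOLLOW(S) = {$, do}.
FOLLOW(R): in S->R, the suffix after R is empty, so FOLLOW(R) ⊇ FOLLOW(S) = {$, do}; in L->do R, the suffix after R is empty, so FOLLOW(R) ⊇ FOLLOW(L) = {do}. Thus FOLLOW(R) = {$, do}.

{$, do}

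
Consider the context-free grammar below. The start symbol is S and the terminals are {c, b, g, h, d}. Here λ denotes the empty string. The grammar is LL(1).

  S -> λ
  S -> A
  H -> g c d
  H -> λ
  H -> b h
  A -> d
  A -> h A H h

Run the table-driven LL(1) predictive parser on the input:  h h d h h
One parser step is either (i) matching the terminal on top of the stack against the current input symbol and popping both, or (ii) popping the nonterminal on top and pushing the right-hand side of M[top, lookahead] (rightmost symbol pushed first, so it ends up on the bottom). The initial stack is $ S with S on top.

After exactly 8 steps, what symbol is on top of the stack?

     Stack          Input        Action
  1  $ S            h h d h h $  expand S -> A
  2  $ A            h h d h h $  expand A -> h A H h
  3  $ h H A h      h h d h h $  match h
  4  $ h H A        h d h h $    expand A -> h A H h
  5  $ h H h H A h  h d h h $    match h
  6  $ h H h H A    d h h $      expand A -> d
  7  $ h H h H d    d h h $      match d
  8  $ h H h H      h h $        expand H -> λ
Stack after step 8: $ h H h (top = h).

h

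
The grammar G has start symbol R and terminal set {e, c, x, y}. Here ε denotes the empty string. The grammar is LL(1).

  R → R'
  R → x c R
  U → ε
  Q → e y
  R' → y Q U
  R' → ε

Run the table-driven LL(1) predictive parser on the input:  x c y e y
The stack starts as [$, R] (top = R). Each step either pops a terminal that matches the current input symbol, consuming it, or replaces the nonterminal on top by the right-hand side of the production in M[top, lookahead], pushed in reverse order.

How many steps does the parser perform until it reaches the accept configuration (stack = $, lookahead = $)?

      Stack    Input        Action
   1  $ R      x c y e y $  expand R → x c R
   2  $ R c x  x c y e y $  match x
   3  $ R c    c y e y $    match c
   4  $ R      y e y $      expand R → R'
   5  $ R'     y e y $      expand R' → y Q U
   6  $ U Q y  y e y $      match y
   7  $ U Q    e y $        expand Q → e y
   8  $ U y e  e y $        match e
   9  $ U y    y $          match y
  10  $ U      $            expand U → ε
Accept reached after 10 steps.

10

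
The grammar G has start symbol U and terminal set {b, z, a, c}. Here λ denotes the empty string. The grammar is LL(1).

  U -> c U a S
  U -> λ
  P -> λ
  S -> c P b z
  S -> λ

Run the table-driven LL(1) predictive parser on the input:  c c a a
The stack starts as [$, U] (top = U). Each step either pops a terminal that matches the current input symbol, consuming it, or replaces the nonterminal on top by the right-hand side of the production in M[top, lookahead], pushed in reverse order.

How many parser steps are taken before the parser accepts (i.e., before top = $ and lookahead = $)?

     Stack          Input      Action
  1  $ U            c c a a $  expand U -> c U a S
  2  $ S a U c      c c a a $  match c
  3  $ S a U        c a a $    expand U -> c U a S
  4  $ S a S a U c  c a a $    match c
  5  $ S a S a U    a a $      expand U -> λ
  6  $ S a S a      a a $      match a
  7  $ S a S        a $        expand S -> λ
  8  $ S a          a $        match a
  9  $ S            $          expand S -> λ
Accept reached after 9 steps.

9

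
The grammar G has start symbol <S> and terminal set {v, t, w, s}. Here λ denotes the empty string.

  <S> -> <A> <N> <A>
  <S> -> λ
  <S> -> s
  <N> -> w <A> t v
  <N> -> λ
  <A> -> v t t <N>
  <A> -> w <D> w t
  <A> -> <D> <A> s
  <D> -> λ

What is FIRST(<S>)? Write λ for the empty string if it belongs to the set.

FIRST(<N>): from <N>->w <A> t v we get {w}; from <N>->λ we get {λ}. So FIRST(<N>) = {λ, w}.
FIRST(<D>): from <D>->λ we get {λ}. So FIRST(<D>) = {λ}.
FIRST(<A>): from <A>->v t t <N> we get {v}; from <A>->w <D> w t we get {w}; from <A>-><D> <A> s we get {v, w}. So FIRST(<A>) = {v, w}.
FIRST(<S>): from <S>-><A> <N> <A> we get {v, w}; from <S>->λ we get {λ}; from <S>->s we get {s}. So FIRST(<S>) = {λ, s, v, w}.

{λ, s, v, w}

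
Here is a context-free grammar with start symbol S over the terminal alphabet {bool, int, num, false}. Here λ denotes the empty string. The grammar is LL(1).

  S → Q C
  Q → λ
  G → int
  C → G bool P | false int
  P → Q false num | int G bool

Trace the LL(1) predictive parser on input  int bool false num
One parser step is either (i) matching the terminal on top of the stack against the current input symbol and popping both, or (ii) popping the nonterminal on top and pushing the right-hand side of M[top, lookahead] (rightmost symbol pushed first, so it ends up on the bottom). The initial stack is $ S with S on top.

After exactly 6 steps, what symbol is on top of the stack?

step 1: stack=$ S  input=int bool false num $  — expand S → Q C
step 2: stack=$ C Q  input=int bool false num $  — expand Q → λ
step 3: stack=$ C  input=int bool false num $  — expand C → G bool P
step 4: stack=$ P bool G  input=int bool false num $  — expand G → int
step 5: stack=$ P bool int  input=int bool false num $  — match int
step 6: stack=$ P bool  input=bool false num $  — match bool
Stack after step 6: $ P (top = P).

P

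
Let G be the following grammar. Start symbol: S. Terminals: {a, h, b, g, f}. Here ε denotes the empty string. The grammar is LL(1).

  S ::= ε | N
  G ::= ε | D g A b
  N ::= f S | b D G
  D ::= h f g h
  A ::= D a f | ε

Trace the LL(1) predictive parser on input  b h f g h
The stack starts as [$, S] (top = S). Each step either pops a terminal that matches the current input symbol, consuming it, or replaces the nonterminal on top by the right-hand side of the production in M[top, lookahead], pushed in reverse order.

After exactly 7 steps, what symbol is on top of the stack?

h

     Stack        Input        Action
  1  $ S          b h f g h $  expand S ::= N
  2  $ N          b h f g h $  expand N ::= b D G
  3  $ G D b      b h f g h $  match b
  4  $ G D        h f g h $    expand D ::= h f g h
  5  $ G h g f h  h f g h $    match h
  6  $ G h g f    f g h $      match f
  7  $ G h g      g h $        match g
Stack after step 7: $ G h (top = h).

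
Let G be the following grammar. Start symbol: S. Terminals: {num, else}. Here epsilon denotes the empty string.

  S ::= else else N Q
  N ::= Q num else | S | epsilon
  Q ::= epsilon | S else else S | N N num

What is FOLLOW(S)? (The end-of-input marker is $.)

FIRST(S): from S::=else else N Q we get {else}. So FIRST(S) = {else}.
FIRST(N): from N::=Q num else we get {else, num}; from N::=S we get {else}; from N::=epsilon we get {epsilon}. So FIRST(N) = {epsilon, else, num}.
FIRST(Q): from Q::=epsilon we get {epsilon}; from Q::=S else else S we get {else}; from Q::=N N num we get {else, num}. So FIRST(Q) = {epsilon, else, num}.
FOLLOW(S) includes $ since S is the start symbol.
FOLLOW(S): in N::=S, the suffix after S is empty, so FOLLOW(S) ⊇ FOLLOW(N) = {$, else, num}; in Q::=S else else S (occurrence 1), S is followed by else else S with FIRST {else}; in Q::=S else else S (occurrence 2), the suffix after S is empty, so FOLLOW(S) ⊇ FOLLOW(Q) = {$, else, num}. Thus FOLLOW(S) = {$, else, num}.
FOLLOW(N): in S::=else else N Q, N is followed by Q with FIRST {epsilon, else, num}; in S::=else else N Q, the suffix after N is nullable, so FOLLOW(N) ⊇ FOLLOW(S) = {$, else, num}; in Q::=N N num (occurrence 1), N is followed by N num with FIRST {else, num}; in Q::=N N num (occurrence 2), N is followed by num with FIRST {num}. Thus FOLLOW(N) = {$, else, num}.
FOLLOW(Q): in S::=else else N Q, the suffix after Q is empty, so FOLLOW(Q) ⊇ FOLLOW(S) = {$, else, num}; in N::=Q num else, Q is followed by num else with FIRST {num}. Thus FOLLOW(Q) = {$, else, num}.

{$, else, num}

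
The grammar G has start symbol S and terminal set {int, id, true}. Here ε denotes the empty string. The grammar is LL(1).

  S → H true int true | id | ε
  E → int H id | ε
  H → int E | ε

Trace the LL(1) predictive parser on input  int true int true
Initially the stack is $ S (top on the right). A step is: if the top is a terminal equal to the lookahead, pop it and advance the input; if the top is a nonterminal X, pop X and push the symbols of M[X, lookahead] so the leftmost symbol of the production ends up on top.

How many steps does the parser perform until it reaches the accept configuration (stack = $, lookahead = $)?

     Stack                  Input                Action
  1  $ S                    int true int true $  expand S → H true int true
  2  $ true int true H      int true int true $  expand H → int E
  3  $ true int true E int  int true int true $  match int
  4  $ true int true E      true int true $      expand E → ε
  5  $ true int true        true int true $      match true
  6  $ true int             int true $           match int
  7  $ true                 true $               match true
Accept reached after 7 steps.

7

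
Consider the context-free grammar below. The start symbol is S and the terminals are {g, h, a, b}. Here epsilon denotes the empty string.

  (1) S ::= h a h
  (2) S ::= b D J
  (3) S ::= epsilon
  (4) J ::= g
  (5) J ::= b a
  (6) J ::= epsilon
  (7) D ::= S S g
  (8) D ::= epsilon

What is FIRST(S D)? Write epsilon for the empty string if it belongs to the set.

{epsilon, b, g, h}

FIRST(S) = {epsilon, b, h}
FIRST(J) = {epsilon, b, g}
FIRST(D) = {epsilon, b, g, h}  (via S S g)
FIRST(S D): take FIRST of each symbol in turn, carrying on past any symbol whose FIRST contains epsilon; result {epsilon, b, g, h}.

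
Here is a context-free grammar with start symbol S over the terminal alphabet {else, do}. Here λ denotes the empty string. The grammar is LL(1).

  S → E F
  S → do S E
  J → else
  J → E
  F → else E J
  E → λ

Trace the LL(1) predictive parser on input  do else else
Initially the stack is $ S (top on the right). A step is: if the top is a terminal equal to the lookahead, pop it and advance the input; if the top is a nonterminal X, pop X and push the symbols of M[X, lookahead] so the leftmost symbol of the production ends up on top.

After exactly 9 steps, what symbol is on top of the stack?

E

     Stack         Input           Action
  1  $ S           do else else $  expand S → do S E
  2  $ E S do      do else else $  match do
  3  $ E S         else else $     expand S → E F
  4  $ E F E       else else $     expand E → λ
  5  $ E F         else else $     expand F → else E J
  6  $ E J E else  else else $     match else
  7  $ E J E       else $          expand E → λ
  8  $ E J         else $          expand J → else
  9  $ E else      else $          match else
Stack after step 9: $ E (top = E).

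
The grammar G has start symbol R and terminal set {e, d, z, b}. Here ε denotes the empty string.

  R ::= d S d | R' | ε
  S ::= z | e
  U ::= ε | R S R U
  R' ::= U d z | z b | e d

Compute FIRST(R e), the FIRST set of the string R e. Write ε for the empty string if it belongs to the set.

{d, e, z}

FIRST(S) = {e, z}
FIRST(R) = {ε, d, e, z}  (via R')
FIRST(U) = {ε, d, e, z}  (via R S R U)
FIRST(R') = {d, e, z}  (via U d z)
FIRST(R e): take FIRST of each symbol in turn, carrying on past any symbol whose FIRST contains ε; result {d, e, z}.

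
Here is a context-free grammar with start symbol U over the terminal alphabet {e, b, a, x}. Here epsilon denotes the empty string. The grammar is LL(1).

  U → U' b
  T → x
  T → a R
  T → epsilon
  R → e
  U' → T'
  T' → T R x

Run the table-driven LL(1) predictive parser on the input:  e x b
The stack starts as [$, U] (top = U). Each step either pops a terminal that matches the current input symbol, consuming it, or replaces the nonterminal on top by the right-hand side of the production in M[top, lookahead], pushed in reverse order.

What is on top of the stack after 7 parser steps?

b

step 1: stack=$ U  input=e x b $  — expand U → U' b
step 2: stack=$ b U'  input=e x b $  — expand U' → T'
step 3: stack=$ b T'  input=e x b $  — expand T' → T R x
step 4: stack=$ b x R T  input=e x b $  — expand T → epsilon
step 5: stack=$ b x R  input=e x b $  — expand R → e
step 6: stack=$ b x e  input=e x b $  — match e
step 7: stack=$ b x  input=x b $  — match x
Stack after step 7: $ b (top = b).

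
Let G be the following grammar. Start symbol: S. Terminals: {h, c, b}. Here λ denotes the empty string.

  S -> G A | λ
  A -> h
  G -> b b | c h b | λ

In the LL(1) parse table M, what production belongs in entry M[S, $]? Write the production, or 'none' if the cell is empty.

S -> λ

FIRST(A): from A->h we get {h}. So FIRST(A) = {h}.
FIRST(G): from G->b b we get {b}; from G->c h b we get {c}; from G->λ we get {λ}. So FIRST(G) = {λ, b, c}.
FIRST(S): from S->G A we get {b, c, h}; from S->λ we get {λ}. So FIRST(S) = {λ, b, c, h}.
FOLLOW(S) includes $ since S is the start symbol.
FOLLOW(S): S appears on no right-hand side. Thus FOLLOW(S) = {$}.
For S -> G A: FIRST(G A) = {b, c, h}, so it goes in M[S, t] for t ∈ {b, c, h}.
For S -> λ: FIRST(λ) = {λ}, so it goes in M[S, t] for t ∈ {}; since λ ∈ FIRST, also for every t ∈ FOLLOW(S) = {$}.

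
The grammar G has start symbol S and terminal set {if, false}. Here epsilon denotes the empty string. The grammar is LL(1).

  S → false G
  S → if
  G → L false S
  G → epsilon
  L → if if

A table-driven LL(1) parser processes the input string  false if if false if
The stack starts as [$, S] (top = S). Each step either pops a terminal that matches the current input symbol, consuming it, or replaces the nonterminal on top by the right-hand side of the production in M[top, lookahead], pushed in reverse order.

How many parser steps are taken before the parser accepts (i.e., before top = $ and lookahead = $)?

9

     Stack            Input                   Action
  1  $ S              false if if false if $  expand S → false G
  2  $ G false        false if if false if $  match false
  3  $ G              if if false if $        expand G → L false S
  4  $ S false L      if if false if $        expand L → if if
  5  $ S false if if  if if false if $        match if
  6  $ S false if     if false if $           match if
  7  $ S false        false if $              match false
  8  $ S              if $                    expand S → if
  9  $ if             if $                    match if
Accept reached after 9 steps.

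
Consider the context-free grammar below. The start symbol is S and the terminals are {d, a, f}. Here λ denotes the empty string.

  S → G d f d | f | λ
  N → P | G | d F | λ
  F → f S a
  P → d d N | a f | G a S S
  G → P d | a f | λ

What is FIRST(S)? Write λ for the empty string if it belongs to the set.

FIRST(F): from F→f S a we get {f}. So FIRST(F) = {f}.
FIRST(S): from S→G d f d we get {a, d}; from S→f we get {f}; from S→λ we get {λ}. So FIRST(S) = {λ, a, d, f}.
FIRST(N): from N→P we get {a, d}; from N→G we get {λ, a, d}; from N→d F we get {d}; from N→λ we get {λ}. So FIRST(N) = {λ, a, d}.
FIRST(P): from P→d d N we get {d}; from P→a f we get {a}; from P→G a S S we get {a, d}. So FIRST(P) = {a, d}.
FIRST(G): from G→P d we get {a, d}; from G→a f we get {a}; from G→λ we get {λ}. So FIRST(G) = {λ, a, d}.

{λ, a, d, f}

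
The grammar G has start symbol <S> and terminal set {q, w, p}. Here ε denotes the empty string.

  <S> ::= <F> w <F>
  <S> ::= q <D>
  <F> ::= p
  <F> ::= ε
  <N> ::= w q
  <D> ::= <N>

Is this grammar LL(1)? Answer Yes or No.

Yes

FIRST(<S>) = {p, q, w}
FIRST(<F>) = {ε, p}
FIRST(<N>) = {w}
FIRST(<D>) = {w}
FOLLOW(<S>) = {$}
FOLLOW(<F>) = {$, w}
FOLLOW(<N>) = {$}
FOLLOW(<D>) = {$}
Each cell of M receives at most one production.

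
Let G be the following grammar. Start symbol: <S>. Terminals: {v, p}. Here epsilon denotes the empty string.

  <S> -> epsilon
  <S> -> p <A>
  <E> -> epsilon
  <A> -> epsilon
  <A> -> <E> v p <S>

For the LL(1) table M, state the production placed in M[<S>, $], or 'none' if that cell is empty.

<S> -> epsilon

FIRST(<S>) = {epsilon, p}
FIRST(<E>) = {epsilon}
FIRST(<A>) = {epsilon, v}  (via <E> v p <S>)
FOLLOW(<S>) includes $ since <S> is the start symbol.
FOLLOW(<S>): in <A>-><E> v p <S>, the suffix after <S> is empty, so FOLLOW(<S>) ⊇ FOLLOW(<A>) = {$}. Thus FOLLOW(<S>) = {$}.
FOLLOW(<A>): in <S>->p <A>, the suffix after <A> is empty, so FOLLOW(<A>) ⊇ FOLLOW(<S>) = {$}. Thus FOLLOW(<A>) = {$}.
For <S> -> epsilon: FIRST(epsilon) = {epsilon}, so it goes in M[<S>, t] for t ∈ {}; since epsilon ∈ FIRST, also for every t ∈ FOLLOW(<S>) = {$}.
For <S> -> p <A>: FIRST(p <A>) = {p}, so it goes in M[<S>, t] for t ∈ {p}.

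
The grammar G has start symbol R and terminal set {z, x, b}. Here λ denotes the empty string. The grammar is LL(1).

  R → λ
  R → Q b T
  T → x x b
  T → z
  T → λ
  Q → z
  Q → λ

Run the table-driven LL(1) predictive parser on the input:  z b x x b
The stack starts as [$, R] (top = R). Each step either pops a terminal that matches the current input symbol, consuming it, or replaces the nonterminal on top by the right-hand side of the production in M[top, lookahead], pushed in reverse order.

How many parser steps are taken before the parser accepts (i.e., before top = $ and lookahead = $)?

8

step 1: stack=$ R  input=z b x x b $  — expand R → Q b T
step 2: stack=$ T b Q  input=z b x x b $  — expand Q → z
step 3: stack=$ T b z  input=z b x x b $  — match z
step 4: stack=$ T b  input=b x x b $  — match b
step 5: stack=$ T  input=x x b $  — expand T → x x b
step 6: stack=$ b x x  input=x x b $  — match x
step 7: stack=$ b x  input=x b $  — match x
step 8: stack=$ b  input=b $  — match b
Accept reached after 8 steps.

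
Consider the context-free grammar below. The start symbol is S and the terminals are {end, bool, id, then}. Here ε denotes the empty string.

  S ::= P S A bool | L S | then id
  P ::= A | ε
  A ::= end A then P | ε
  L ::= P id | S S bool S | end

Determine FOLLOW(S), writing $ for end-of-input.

{$, bool, end, id, then}

FIRST(A) = {ε, end}
FIRST(P) = {ε, end}  (via A)
FIRST(S) = {end, id, then}  (via P S A bool, L S)
FIRST(L) = {end, id, then}  (via P id, S S bool S)
FOLLOW(S) includes $ since S is the start symbol.
FOLLOW(L): in S::=L S, L is followed by S with FIRST {end, id, then}. Thus FOLLOW(L) = {end, id, then}.
FOLLOW(S): in S::=P S A bool, S is followed by A bool with FIRST {bool, end}; in S::=L S, the suffix after S is empty (adds nothing new); in L::=S S bool S (occurrence 1), S is followed by S bool S with FIRST {end, id, then}; in L::=S S bool S (occurrence 2), S is followed by bool S with FIRST {bool}; in L::=S S bool S (occurrence 3), the suffix after S is empty, so FOLLOW(S) ⊇ FOLLOW(L) = {end, id, then}. Thus FOLLOW(S) = {$, bool, end, id, then}.
FOLLOW(P): in S::=P S A bool, P is followed by S A bool with FIRST {end, id, then}; in A::=end A then P, the suffix after P is empty, so FOLLOW(P) ⊇ FOLLOW(A) = {bool, end, id, then}; in L::=P id, P is followed by id with FIRST {id}. Thus FOLLOW(P) = {bool, end, id, then}.
FOLLOW(A): in S::=P S A bool, A is followed by bool with FIRST {bool}; in P::=A, the suffix after A is empty, so FOLLOW(A) ⊇ FOLLOW(P) = {bool, end, id, then}; in A::=end A then P, A is followed by then P with FIRST {then}. Thus FOLLOW(A) = {bool, end, id, then}.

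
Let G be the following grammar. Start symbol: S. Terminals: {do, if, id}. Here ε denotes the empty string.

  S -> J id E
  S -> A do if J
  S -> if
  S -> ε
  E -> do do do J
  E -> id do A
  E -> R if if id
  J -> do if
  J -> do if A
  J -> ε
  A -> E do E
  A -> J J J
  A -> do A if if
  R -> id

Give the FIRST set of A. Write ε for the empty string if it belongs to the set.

FIRST(J) = {ε, do}
FIRST(R) = {id}
FIRST(E) = {do, id}  (via R if if id)
FIRST(A) = {ε, do, id}  (via E do E, J J J)
FIRST(S) = {ε, do, id, if}  (via J id E, A do if J)

{ε, do, id}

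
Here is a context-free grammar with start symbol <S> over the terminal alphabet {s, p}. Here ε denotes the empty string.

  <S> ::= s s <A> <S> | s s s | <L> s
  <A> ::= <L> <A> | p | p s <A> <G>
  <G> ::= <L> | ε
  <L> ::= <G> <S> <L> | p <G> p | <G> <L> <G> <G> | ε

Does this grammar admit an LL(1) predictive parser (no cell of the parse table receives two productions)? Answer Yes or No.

FIRST(<S>) = {p, s}
FIRST(<A>) = {p, s}
FIRST(<G>) = {ε, p, s}
FIRST(<L>) = {ε, p, s}
FOLLOW(<S>) = {$, p, s}
FOLLOW(<A>) = {p, s}
FOLLOW(<G>) = {p, s}
FOLLOW(<L>) = {p, s}
Cell M[<A>, p] receives both <A> ::= <L> <A> and <A> ::= p and <A> ::= p s <A> <G> — the grammar is not LL(1).

No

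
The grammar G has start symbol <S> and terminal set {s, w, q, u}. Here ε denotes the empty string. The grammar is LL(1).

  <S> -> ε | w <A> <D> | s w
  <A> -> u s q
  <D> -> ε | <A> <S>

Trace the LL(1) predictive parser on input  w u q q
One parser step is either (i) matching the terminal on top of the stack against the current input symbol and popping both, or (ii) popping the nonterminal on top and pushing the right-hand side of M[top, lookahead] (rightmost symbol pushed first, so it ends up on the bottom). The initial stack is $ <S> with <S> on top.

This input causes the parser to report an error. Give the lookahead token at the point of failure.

q

     Stack        Input      Action
  1  $ <S>        w u q q $  expand <S> -> w <A> <D>
  2  $ <D> <A> w  w u q q $  match w
  3  $ <D> <A>    u q q $    expand <A> -> u s q
  4  $ <D> q s u  u q q $    match u
  5  $ <D> q s    q q $      error: top is terminal s but lookahead is q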